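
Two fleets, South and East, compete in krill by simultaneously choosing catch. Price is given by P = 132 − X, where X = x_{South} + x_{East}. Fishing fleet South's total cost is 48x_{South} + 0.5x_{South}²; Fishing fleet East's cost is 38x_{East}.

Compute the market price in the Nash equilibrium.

77.6

Fishing fleet South's profit: π = x_{South}(132 − (x_{South} + x_{East})) − 48x_{South} − 0.5x_{South}².
∂π/∂x_{South} = 84 − 3x_{South} − x_{East} = 0, so x_{South} = 28 − (1/3)x_{East}.
For East: ∂π/∂x_{East} = 94 − 2x_{East} − x_{South} = 0 ⇒ x_{East} = 47 − 0.5x_{South}.
Plugging x_{East} into South's best response: x_{South} = 28 − (1/3)(47 − 0.5x_{South}) ⇒ (5/6)x_{South} = 37/3, so x_{South} = 14.8.
Then x_{East} = 47 − 0.5·14.8 = 39.6.
Equilibrium price: P = 132 − 54.4 = 77.6.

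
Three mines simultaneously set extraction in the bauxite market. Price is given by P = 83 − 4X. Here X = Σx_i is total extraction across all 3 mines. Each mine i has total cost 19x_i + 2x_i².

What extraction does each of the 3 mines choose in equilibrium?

3.2

A representative mine's profit is π_i = x_i(83 − 4X) − 19x_i − 2x_i², with X = x_i + Σ_{j≠i} x_j.
First-order condition: 64 − 12x_i − 4Σ_{j≠i} x_j = 0.
In a symmetric equilibrium every mine chooses the same x, so Σ_{j≠i} x_j = 2x. The condition becomes 64 − 20x = 0, giving x = 64/20 = 3.2.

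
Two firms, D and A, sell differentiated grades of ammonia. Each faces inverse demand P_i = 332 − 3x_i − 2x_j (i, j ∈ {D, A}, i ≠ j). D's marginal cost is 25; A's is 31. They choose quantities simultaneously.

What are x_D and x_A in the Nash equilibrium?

38.75, 37.25

Firm D's profit: π = x_D(332 − 3x_D − 2x_A) − 25x_D.
∂π/∂x_D = 307 − 6x_D − 2x_A = 0 ⇒ x_D = 307/6 − (1/3)x_A.
Similarly x_A = 301/6 − (1/3)x_D.
Solving the two reaction functions simultaneously: (1 − (−1/3)(−1/3))x_D = 307/6 − (1/3)·(301/6), so (8/9)x_D = 310/9 and x_D = 38.75.
Then x_A = 301/6 − (1/3)·38.75 = 37.25.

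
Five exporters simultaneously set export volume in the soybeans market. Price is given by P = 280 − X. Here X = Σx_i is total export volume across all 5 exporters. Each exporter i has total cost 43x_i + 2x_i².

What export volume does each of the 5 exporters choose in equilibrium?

A representative exporter's profit is π_i = x_i(280 − X) − 43x_i − 2x_i², with X = x_i + Σ_{j≠i} x_j.
First-order condition: 237 − 6x_i − Σ_{j≠i} x_j = 0.
With identical exporters, set every x_j = x: then 237 − 6x − 4x = 0, i.e. x = 237/10 = 23.7.

23.7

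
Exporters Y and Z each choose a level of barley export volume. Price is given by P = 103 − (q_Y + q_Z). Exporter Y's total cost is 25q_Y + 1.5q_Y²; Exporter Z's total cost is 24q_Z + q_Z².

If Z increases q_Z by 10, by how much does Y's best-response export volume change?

Exporter Y's profit: π = q_Y(103 − (q_Y + q_Z)) − 25q_Y − 1.5q_Y².
∂π/∂q_Y = 78 − 5q_Y − q_Z = 0, so q_Y = 15.6 − 0.2q_Z.
The reaction-function slope is −0.2, so a 10-unit rise in q_Z moves q_Y by −0.2 × 10 = −2. Y's best response falls — the actions are strategic substitutes.

-2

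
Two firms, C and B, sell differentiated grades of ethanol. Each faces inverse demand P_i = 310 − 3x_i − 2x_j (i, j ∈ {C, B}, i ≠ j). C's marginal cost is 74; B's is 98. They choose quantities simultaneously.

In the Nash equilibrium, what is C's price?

167

Firm C's profit: π = x_C(310 − 3x_C − 2x_B) − 74x_C.
∂π/∂x_C = 236 − 6x_C − 2x_B = 0 ⇒ x_C = 118/3 − (1/3)x_B.
Similarly x_B = 106/3 − (1/3)x_C.
Plugging x_B into C's best response: x_C = 118/3 − (1/3)(106/3 − (1/3)x_C) ⇒ (8/9)x_C = 248/9, so x_C = 31.
Then x_B = 106/3 − (1/3)·31 = 25.
P_C = 310 − 3·31 − 2·25 = 167.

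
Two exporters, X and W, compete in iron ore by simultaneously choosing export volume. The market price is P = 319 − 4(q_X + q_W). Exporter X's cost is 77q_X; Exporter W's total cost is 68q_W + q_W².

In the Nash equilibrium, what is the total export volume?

Exporter X's profit: π = q_X(319 − 4(q_X + q_W)) − 77q_X.
∂π/∂q_X = 242 − 8q_X − 4q_W = 0, so q_X = 30.25 − 0.5q_W.
For W: ∂π/∂q_W = 251 − 10q_W − 4q_X = 0 ⇒ q_W = 25.1 − 0.4q_X.
Substituting the second reaction function into the first: q_X = 30.25 − 0.5(25.1 − 0.4q_X), which gives 0.8q_X = 17.7 ⇒ q_X = 22.125.
Then q_W = 25.1 − 0.4·22.125 = 16.25.
Total export volume: 22.125 + 16.25 = 38.375.

38.375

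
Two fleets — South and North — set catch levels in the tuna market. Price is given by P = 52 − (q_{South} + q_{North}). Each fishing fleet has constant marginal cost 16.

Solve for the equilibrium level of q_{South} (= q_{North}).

Fishing fleet South's profit: π = q_{South}(52 − (q_{South} + q_{North})) − 16q_{South}.
∂π/∂q_{South} = 36 − 2q_{South} − q_{North} = 0, so q_{South} = 18 − 0.5q_{North}.
By symmetry q_{North} = q_{South}; substituting into the reaction function, 1.5q_{South} = 18 and q_{South} = 12.

12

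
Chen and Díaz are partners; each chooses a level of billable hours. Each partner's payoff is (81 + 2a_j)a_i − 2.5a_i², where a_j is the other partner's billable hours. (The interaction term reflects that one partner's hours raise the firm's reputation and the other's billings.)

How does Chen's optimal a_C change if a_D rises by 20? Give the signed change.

Chen's payoff is (81 + 2a_D)a_C − 2.5a_C².
∂π/∂a_C = 81 + 2a_D − 5a_C = 0, so a_C = 16.2 + 0.4a_D.
The reaction-function slope is 0.4, so a 20-unit rise in a_D moves a_C by 0.4 × 20 = 8. Chen's best response rises — the actions are strategic complements.

8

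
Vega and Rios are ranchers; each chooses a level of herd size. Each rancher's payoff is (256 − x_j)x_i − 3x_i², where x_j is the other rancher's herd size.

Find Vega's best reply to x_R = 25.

Vega's payoff is (256 − x_R)x_V − 3x_V².
∂π/∂x_V = 256 − x_R − 6x_V = 0, so x_V = 128/3 − (1/6)x_R.
At x_R = 25: x_V = 128/3 − (1/6)·25 = 38.5.

38.5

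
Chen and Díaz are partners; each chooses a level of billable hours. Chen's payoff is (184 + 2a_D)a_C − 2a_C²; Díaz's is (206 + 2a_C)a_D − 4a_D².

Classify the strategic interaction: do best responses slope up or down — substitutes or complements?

strategic complements

Expanding Chen's payoff: 184a_C + 2a_Da_C − 2a_C².
∂π/∂a_C = 184 + 2a_D − 4a_C = 0, so a_C = 46 + 0.5a_D.
The best-response slope da_C/da_D = 0.5 > 0: the reaction function is upward-sloping, so the choices are strategic complements.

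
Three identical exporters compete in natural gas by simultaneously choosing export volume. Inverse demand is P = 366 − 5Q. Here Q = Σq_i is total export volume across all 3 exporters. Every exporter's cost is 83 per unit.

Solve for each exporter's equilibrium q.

A representative exporter's profit is π_i = q_i(366 − 5Q) − 83q_i, with Q = q_i + Σ_{j≠i} q_j.
First-order condition: 283 − 10q_i − 5Σ_{j≠i} q_j = 0.
Imposing symmetry (q_j = q for all j) turns Σ_{j≠i} q_j into 2q, so 283 = 20q and q = 14.15.

14.15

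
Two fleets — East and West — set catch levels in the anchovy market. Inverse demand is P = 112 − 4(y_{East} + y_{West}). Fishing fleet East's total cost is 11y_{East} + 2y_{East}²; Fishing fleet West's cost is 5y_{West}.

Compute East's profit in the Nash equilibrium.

135.375

Fishing fleet East's profit: π = y_{East}(112 − 4(y_{East} + y_{West})) − 11y_{East} − 2y_{East}².
∂π/∂y_{East} = 101 − 12y_{East} − 4y_{West} = 0, so y_{East} = 101/12 − (1/3)y_{West}.
For West: ∂π/∂y_{West} = 107 − 8y_{West} − 4y_{East} = 0 ⇒ y_{West} = 13.375 − 0.5y_{East}.
Solving the two reaction functions simultaneously: (1 − (−1/3)(−0.5))y_{East} = 101/12 − (1/3)·13.375, so (5/6)y_{East} = 95/24 and y_{East} = 4.75.
Then y_{West} = 13.375 − 0.5·4.75 = 11.
Price P = 112 − 4·15.75 = 49.
East's profit: (49 − 11)·4.75 − 2(4.75)² = 135.375.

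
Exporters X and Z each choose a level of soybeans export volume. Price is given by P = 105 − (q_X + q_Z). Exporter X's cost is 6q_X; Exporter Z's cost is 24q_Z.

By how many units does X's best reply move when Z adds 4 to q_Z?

-2

Exporter X's profit: π = q_X(105 − (q_X + q_Z)) − 6q_X.
∂π/∂q_X = 99 − 2q_X − q_Z = 0, so q_X = 49.5 − 0.5q_Z.
The reaction-function slope is −0.5, so a 4-unit rise in q_Z moves q_X by −0.5 × 4 = −2. X's best response falls — the actions are strategic substitutes.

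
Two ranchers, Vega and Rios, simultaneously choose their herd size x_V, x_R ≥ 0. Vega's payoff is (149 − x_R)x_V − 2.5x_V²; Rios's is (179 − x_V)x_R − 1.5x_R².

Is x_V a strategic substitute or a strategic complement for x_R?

Expanding Vega's payoff: 149x_V − x_Rx_V − 2.5x_V².
∂π/∂x_V = 149 − x_R − 5x_V = 0, so x_V = 29.8 − 0.2x_R.
The best-response slope dx_V/dx_R = −0.2 < 0: the reaction function is downward-sloping, so the choices are strategic substitutes.

strategic substitutes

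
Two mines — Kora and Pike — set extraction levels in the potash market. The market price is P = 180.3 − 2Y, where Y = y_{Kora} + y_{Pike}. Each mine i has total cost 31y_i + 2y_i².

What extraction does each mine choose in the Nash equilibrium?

Mine Kora's profit: π = y_{Kora}(180.3 − 2(y_{Kora} + y_{Pike})) − 31y_{Kora} − 2y_{Kora}².
∂π/∂y_{Kora} = 149.3 − 8y_{Kora} − 2y_{Pike} = 0, so y_{Kora} = 18.6625 − 0.25y_{Pike}.
By symmetry y_{Pike} = y_{Kora}; substituting into the reaction function, 1.25y_{Kora} = 18.6625 and y_{Kora} = 14.93.

14.93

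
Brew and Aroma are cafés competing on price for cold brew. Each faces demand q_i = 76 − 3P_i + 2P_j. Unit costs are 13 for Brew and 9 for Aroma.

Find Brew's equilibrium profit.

Brew's profit: π = (P_{Brew} − 13)(76 − 3P_{Brew} + 2P_{Aroma}).
∂π/∂P_{Brew} = 115 − 6P_{Brew} + 2P_{Aroma} = 0 ⇒ P_{Brew} = 115/6 + (1/3)P_{Aroma}.
Similarly P_{Aroma} = 103/6 + (1/3)P_{Brew}.
Solving the two reaction functions simultaneously: (1 − (1/3)(1/3))P_{Brew} = 115/6 + (1/3)·(103/6), so (8/9)P_{Brew} = 224/9 and P_{Brew} = 28.
Then P_{Aroma} = 103/6 + (1/3)·28 = 26.5.
q_{Brew} = 76 − 3·28 + 2·26.5 = 45.
Profit = (28 − 13)·45 = 675.

675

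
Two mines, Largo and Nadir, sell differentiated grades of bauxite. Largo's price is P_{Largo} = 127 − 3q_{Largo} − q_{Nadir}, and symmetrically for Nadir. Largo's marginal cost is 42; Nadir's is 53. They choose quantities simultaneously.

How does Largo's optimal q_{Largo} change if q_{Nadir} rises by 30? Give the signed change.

Mine Largo's profit: π = q_{Largo}(127 − 3q_{Largo} − q_{Nadir}) − 42q_{Largo}.
∂π/∂q_{Largo} = 85 − 6q_{Largo} − q_{Nadir} = 0 ⇒ q_{Largo} = 85/6 − (1/6)q_{Nadir}.
The reaction-function slope is −1/6, so a 30-unit rise in q_{Nadir} moves q_{Largo} by −1/6 × 30 = −5. Largo's best response falls — the actions are strategic substitutes.

-5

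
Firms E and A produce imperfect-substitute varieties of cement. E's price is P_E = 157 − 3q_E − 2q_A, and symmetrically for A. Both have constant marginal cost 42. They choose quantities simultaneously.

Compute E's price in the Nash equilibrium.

Firm E's profit: π = q_E(157 − 3q_E − 2q_A) − 42q_E.
∂π/∂q_E = 115 − 6q_E − 2q_A = 0 ⇒ q_E = 115/6 − (1/3)q_A.
The game is symmetric, so in equilibrium q_A = q_E: the reaction function gives (4/3)q_E = 115/6, hence q_E = 14.375.
P_E = 157 − 3·14.375 − 2·14.375 = 85.125.

85.125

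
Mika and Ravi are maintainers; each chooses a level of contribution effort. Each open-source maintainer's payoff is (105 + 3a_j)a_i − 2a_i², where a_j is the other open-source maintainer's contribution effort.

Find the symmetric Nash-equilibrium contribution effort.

105

Mika's payoff is (105 + 3a_R)a_M − 2a_M².
∂π/∂a_M = 105 + 3a_R − 4a_M = 0, so a_M = 26.25 + 0.75a_R.
By symmetry a_R = a_M; substituting into the reaction function, 0.25a_M = 26.25 and a_M = 105.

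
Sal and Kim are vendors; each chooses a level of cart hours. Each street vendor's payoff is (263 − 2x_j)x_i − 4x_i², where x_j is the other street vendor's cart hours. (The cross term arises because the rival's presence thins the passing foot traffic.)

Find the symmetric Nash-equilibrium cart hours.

26.3

Sal's payoff is (263 − 2x_K)x_S − 4x_S².
∂π/∂x_S = 263 − 2x_K − 8x_S = 0, so x_S = 32.875 − 0.25x_K.
By symmetry x_K = x_S; substituting into the reaction function, 1.25x_S = 32.875 and x_S = 26.3.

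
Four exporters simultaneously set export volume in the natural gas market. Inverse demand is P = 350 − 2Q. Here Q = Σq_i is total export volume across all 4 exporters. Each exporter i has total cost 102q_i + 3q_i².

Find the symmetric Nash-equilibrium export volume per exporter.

15.5

A representative exporter's profit is π_i = q_i(350 − 2Q) − 102q_i − 3q_i², with Q = q_i + Σ_{j≠i} q_j.
First-order condition: 248 − 10q_i − 2Σ_{j≠i} q_j = 0.
In a symmetric equilibrium every exporter chooses the same q, so Σ_{j≠i} q_j = 3q. The condition becomes 248 − 16q = 0, giving q = 248/16 = 15.5.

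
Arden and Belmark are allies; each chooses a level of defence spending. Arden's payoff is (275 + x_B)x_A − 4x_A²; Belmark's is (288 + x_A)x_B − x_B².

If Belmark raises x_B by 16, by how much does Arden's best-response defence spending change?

Expanding Arden's payoff: 275x_A + x_Bx_A − 4x_A².
∂π/∂x_A = 275 + x_B − 8x_A = 0, so x_A = 34.375 + 0.125x_B.
The reaction-function slope is 0.125, so a 16-unit rise in x_B moves x_A by 0.125 × 16 = 2. Arden's best response rises — the actions are strategic complements.

2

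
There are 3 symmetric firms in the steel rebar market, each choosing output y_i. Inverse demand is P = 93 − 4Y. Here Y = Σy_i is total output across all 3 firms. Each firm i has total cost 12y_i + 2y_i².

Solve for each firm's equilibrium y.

A representative firm's profit is π_i = y_i(93 − 4Y) − 12y_i − 2y_i², with Y = y_i + Σ_{j≠i} y_j.
First-order condition: 81 − 12y_i − 4Σ_{j≠i} y_j = 0.
In a symmetric equilibrium every firm chooses the same y, so Σ_{j≠i} y_j = 2y. The condition becomes 81 − 20y = 0, giving y = 81/20 = 4.05.

4.05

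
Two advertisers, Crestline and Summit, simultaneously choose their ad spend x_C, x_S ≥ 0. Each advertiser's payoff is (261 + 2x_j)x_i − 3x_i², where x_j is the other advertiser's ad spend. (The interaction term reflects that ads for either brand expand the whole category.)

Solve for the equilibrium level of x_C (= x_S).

Crestline's payoff is (261 + 2x_S)x_C − 3x_C².
∂π/∂x_C = 261 + 2x_S − 6x_C = 0, so x_C = 43.5 + (1/3)x_S.
Setting x_C = x_S in the reaction function: x_C = 43.5 + (1/3)x_C, so x_C = 43.5 / (2/3) = 65.25.

65.25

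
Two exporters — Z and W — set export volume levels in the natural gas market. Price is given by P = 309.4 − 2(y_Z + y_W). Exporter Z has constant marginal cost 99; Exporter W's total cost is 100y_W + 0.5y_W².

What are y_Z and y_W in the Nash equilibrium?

39.575, 26.05

Exporter Z's profit: π = y_Z(309.4 − 2(y_Z + y_W)) − 99y_Z.
∂π/∂y_Z = 210.4 − 4y_Z − 2y_W = 0, so y_Z = 52.6 − 0.5y_W.
For W: ∂π/∂y_W = 209.4 − 5y_W − 2y_Z = 0 ⇒ y_W = 41.88 − 0.4y_Z.
Plugging y_W into Z's best response: y_Z = 52.6 − 0.5(41.88 − 0.4y_Z) ⇒ 0.8y_Z = 31.66, so y_Z = 39.575.
Then y_W = 41.88 − 0.4·39.575 = 26.05.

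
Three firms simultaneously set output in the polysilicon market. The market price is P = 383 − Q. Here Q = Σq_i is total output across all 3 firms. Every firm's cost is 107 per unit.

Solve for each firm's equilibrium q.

69

A representative firm's profit is π_i = q_i(383 − Q) − 107q_i, with Q = q_i + Σ_{j≠i} q_j.
First-order condition: 276 − 2q_i − Σ_{j≠i} q_j = 0.
In a symmetric equilibrium every firm chooses the same q, so Σ_{j≠i} q_j = 2q. The condition becomes 276 − 4q = 0, giving q = 276/4 = 69.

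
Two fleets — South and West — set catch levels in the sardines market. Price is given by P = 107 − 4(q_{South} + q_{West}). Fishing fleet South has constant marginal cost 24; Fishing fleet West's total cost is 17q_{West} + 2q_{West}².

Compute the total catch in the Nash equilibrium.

Fishing fleet South's profit: π = q_{South}(107 − 4(q_{South} + q_{West})) − 24q_{South}.
∂π/∂q_{South} = 83 − 8q_{South} − 4q_{West} = 0, so q_{South} = 10.375 − 0.5q_{West}.
For West: ∂π/∂q_{West} = 90 − 12q_{West} − 4q_{South} = 0 ⇒ q_{West} = 7.5 − (1/3)q_{South}.
Solving the two reaction functions simultaneously: (1 − (−0.5)(−1/3))q_{South} = 10.375 − 0.5·7.5, so (5/6)q_{South} = 6.625 and q_{South} = 7.95.
Then q_{West} = 7.5 − (1/3)·7.95 = 4.85.
Total catch: 7.95 + 4.85 = 12.8.

12.8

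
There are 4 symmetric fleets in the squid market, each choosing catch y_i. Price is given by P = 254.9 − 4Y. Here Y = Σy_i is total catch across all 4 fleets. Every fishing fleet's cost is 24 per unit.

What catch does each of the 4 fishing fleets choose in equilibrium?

11.545

A representative fishing fleet's profit is π_i = y_i(254.9 − 4Y) − 24y_i, with Y = y_i + Σ_{j≠i} y_j.
First-order condition: 230.9 − 8y_i − 4Σ_{j≠i} y_j = 0.
With identical fishing fleets, set every y_j = y: then 230.9 − 8y − 12y = 0, i.e. y = 230.9/20 = 11.545.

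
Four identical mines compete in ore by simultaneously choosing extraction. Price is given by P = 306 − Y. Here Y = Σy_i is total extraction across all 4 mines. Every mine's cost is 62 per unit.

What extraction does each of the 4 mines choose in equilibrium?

A representative mine's profit is π_i = y_i(306 − Y) − 62y_i, with Y = y_i + Σ_{j≠i} y_j.
First-order condition: 244 − 2y_i − Σ_{j≠i} y_j = 0.
In a symmetric equilibrium every mine chooses the same y, so Σ_{j≠i} y_j = 3y. The condition becomes 244 − 5y = 0, giving y = 244/5 = 48.8.

48.8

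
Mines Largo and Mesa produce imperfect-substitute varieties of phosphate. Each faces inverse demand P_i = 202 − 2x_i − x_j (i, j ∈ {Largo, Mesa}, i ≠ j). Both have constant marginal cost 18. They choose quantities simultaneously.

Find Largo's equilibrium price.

91.6

Mine Largo's profit: π = x_{Largo}(202 − 2x_{Largo} − x_{Mesa}) − 18x_{Largo}.
∂π/∂x_{Largo} = 184 − 4x_{Largo} − x_{Mesa} = 0 ⇒ x_{Largo} = 46 − 0.25x_{Mesa}.
The game is symmetric, so in equilibrium x_{Mesa} = x_{Largo}: the reaction function gives 1.25x_{Largo} = 46, hence x_{Largo} = 36.8.
P_{Largo} = 202 − 2·36.8 − 36.8 = 91.6.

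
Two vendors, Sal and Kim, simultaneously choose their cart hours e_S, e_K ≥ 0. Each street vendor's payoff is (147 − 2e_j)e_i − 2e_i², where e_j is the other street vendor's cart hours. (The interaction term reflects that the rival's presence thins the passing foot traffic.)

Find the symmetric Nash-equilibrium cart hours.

24.5

Sal's payoff is (147 − 2e_K)e_S − 2e_S².
∂π/∂e_S = 147 − 2e_K − 4e_S = 0, so e_S = 36.75 − 0.5e_K.
Setting e_S = e_K in the reaction function: e_S = 36.75 − 0.5e_S, so e_S = 36.75 / 1.5 = 24.5.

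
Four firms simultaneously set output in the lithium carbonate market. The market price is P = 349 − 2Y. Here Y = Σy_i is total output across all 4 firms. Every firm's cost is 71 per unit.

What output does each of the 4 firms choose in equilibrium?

A representative firm's profit is π_i = y_i(349 − 2Y) − 71y_i, with Y = y_i + Σ_{j≠i} y_j.
First-order condition: 278 − 4y_i − 2Σ_{j≠i} y_j = 0.
In a symmetric equilibrium every firm chooses the same y, so Σ_{j≠i} y_j = 3y. The condition becomes 278 − 10y = 0, giving y = 278/10 = 27.8.

27.8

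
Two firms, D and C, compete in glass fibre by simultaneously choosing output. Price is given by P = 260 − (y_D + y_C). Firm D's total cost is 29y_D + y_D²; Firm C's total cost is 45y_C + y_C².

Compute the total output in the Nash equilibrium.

Firm D's profit: π = y_D(260 − (y_D + y_C)) − 29y_D − y_D².
∂π/∂y_D = 231 − 4y_D − y_C = 0, so y_D = 57.75 − 0.25y_C.
By the same steps for C: y_C = 53.75 − 0.25y_D.
Plugging y_C into D's best response: y_D = 57.75 − 0.25(53.75 − 0.25y_D) ⇒ 0.9375y_D = 44.3125, so y_D = 709/15.
Then y_C = 53.75 − 0.25·(709/15) = 629/15.
Total output: 709/15 + 629/15 = 89.2.

89.2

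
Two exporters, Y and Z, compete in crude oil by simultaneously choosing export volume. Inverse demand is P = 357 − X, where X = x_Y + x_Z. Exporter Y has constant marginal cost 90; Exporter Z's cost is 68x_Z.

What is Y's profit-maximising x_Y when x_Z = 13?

Exporter Y's profit: π = x_Y(357 − (x_Y + x_Z)) − 90x_Y.
∂π/∂x_Y = 267 − 2x_Y − x_Z = 0, so x_Y = 133.5 − 0.5x_Z.
At x_Z = 13: x_Y = 133.5 − 0.5·13 = 127.

127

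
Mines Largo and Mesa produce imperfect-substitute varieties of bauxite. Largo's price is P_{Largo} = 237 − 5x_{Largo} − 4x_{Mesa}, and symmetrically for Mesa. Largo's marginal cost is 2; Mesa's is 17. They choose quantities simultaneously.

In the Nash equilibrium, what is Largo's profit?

1531.25

Mine Largo's profit: π = x_{Largo}(237 − 5x_{Largo} − 4x_{Mesa}) − 2x_{Largo}.
∂π/∂x_{Largo} = 235 − 10x_{Largo} − 4x_{Mesa} = 0 ⇒ x_{Largo} = 23.5 − 0.4x_{Mesa}.
Similarly x_{Mesa} = 22 − 0.4x_{Largo}.
Substituting the second reaction function into the first: x_{Largo} = 23.5 − 0.4(22 − 0.4x_{Largo}), which gives 0.84x_{Largo} = 14.7 ⇒ x_{Largo} = 17.5.
Then x_{Mesa} = 22 − 0.4·17.5 = 15.
P_{Largo} = 237 − 5·17.5 − 4·15 = 89.5.
Profit = (89.5 − 2)·17.5 = 1531.25.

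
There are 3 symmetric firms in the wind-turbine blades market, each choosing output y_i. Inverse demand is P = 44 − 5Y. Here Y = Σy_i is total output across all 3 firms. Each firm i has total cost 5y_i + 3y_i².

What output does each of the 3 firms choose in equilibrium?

A representative firm's profit is π_i = y_i(44 − 5Y) − 5y_i − 3y_i², with Y = y_i + Σ_{j≠i} y_j.
First-order condition: 39 − 16y_i − 5Σ_{j≠i} y_j = 0.
Imposing symmetry (y_j = y for all j) turns Σ_{j≠i} y_j into 2y, so 39 = 26y and y = 1.5.

1.5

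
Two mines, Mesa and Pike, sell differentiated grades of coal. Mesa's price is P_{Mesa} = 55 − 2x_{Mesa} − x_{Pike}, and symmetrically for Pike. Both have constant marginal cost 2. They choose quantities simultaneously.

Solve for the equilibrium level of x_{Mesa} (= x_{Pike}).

10.6

Mine Mesa's profit: π = x_{Mesa}(55 − 2x_{Mesa} − x_{Pike}) − 2x_{Mesa}.
∂π/∂x_{Mesa} = 53 − 4x_{Mesa} − x_{Pike} = 0 ⇒ x_{Mesa} = 13.25 − 0.25x_{Pike}.
The game is symmetric, so in equilibrium x_{Pike} = x_{Mesa}: the reaction function gives 1.25x_{Mesa} = 13.25, hence x_{Mesa} = 10.6.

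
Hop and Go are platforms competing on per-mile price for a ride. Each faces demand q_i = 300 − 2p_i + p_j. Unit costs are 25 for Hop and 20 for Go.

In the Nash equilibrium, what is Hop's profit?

Hop's profit: π = (p_{Hop} − 25)(300 − 2p_{Hop} + p_{Go}).
∂π/∂p_{Hop} = 350 − 4p_{Hop} + p_{Go} = 0 ⇒ p_{Hop} = 87.5 + 0.25p_{Go}.
Similarly p_{Go} = 85 + 0.25p_{Hop}.
Substituting the second reaction function into the first: p_{Hop} = 87.5 + 0.25(85 + 0.25p_{Hop}), which gives 0.9375p_{Hop} = 108.75 ⇒ p_{Hop} = 116.
Then p_{Go} = 85 + 0.25·116 = 114.
q_{Hop} = 300 − 2·116 + 114 = 182.
Profit = (116 − 25)·182 = 16562.

16562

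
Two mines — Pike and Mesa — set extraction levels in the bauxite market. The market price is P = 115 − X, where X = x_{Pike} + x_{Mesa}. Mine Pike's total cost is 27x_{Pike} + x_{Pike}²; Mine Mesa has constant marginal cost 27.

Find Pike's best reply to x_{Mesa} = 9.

19.75

Mine Pike's profit: π = x_{Pike}(115 − (x_{Pike} + x_{Mesa})) − 27x_{Pike} − x_{Pike}².
∂π/∂x_{Pike} = 88 − 4x_{Pike} − x_{Mesa} = 0, so x_{Pike} = 22 − 0.25x_{Mesa}.
At x_{Mesa} = 9: x_{Pike} = 22 − 0.25·9 = 19.75.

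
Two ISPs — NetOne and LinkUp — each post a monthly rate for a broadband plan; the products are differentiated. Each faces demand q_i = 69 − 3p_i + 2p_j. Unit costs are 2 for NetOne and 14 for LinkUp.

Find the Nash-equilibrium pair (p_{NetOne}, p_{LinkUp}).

NetOne's profit: π = (p_{NetOne} − 2)(69 − 3p_{NetOne} + 2p_{LinkUp}).
∂π/∂p_{NetOne} = 75 − 6p_{NetOne} + 2p_{LinkUp} = 0 ⇒ p_{NetOne} = 12.5 + (1/3)p_{LinkUp}.
Similarly p_{LinkUp} = 18.5 + (1/3)p_{NetOne}.
Solving the two reaction functions simultaneously: (1 − (1/3)(1/3))p_{NetOne} = 12.5 + (1/3)·18.5, so (8/9)p_{NetOne} = 56/3 and p_{NetOne} = 21.
Then p_{LinkUp} = 18.5 + (1/3)·21 = 25.5.

21, 25.5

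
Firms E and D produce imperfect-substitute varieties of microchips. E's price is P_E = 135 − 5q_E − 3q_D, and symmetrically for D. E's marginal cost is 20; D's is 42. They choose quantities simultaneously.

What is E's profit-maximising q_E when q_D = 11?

Firm E's profit: π = q_E(135 − 5q_E − 3q_D) − 20q_E.
∂π/∂q_E = 115 − 10q_E − 3q_D = 0 ⇒ q_E = 11.5 − 0.3q_D.
At q_D = 11: q_E = 11.5 − 0.3·11 = 8.2.

8.2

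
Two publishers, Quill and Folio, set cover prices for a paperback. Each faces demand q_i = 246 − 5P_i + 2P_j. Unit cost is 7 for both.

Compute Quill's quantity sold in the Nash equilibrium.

140.625

Quill's profit: π = (P_{Quill} − 7)(246 − 5P_{Quill} + 2P_{Folio}).
∂π/∂P_{Quill} = 281 − 10P_{Quill} + 2P_{Folio} = 0 ⇒ P_{Quill} = 28.1 + 0.2P_{Folio}.
Setting P_{Quill} = P_{Folio} in the reaction function: P_{Quill} = 28.1 + 0.2P_{Quill}, so P_{Quill} = 28.1 / 0.8 = 35.125.
q_{Quill} = 246 − 5·35.125 + 2·35.125 = 140.625.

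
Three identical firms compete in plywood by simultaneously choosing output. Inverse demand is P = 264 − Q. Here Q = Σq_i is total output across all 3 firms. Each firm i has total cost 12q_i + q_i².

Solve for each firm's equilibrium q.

A representative firm's profit is π_i = q_i(264 − Q) − 12q_i − q_i², with Q = q_i + Σ_{j≠i} q_j.
First-order condition: 252 − 4q_i − Σ_{j≠i} q_j = 0.
Imposing symmetry (q_j = q for all j) turns Σ_{j≠i} q_j into 2q, so 252 = 6q and q = 42.

42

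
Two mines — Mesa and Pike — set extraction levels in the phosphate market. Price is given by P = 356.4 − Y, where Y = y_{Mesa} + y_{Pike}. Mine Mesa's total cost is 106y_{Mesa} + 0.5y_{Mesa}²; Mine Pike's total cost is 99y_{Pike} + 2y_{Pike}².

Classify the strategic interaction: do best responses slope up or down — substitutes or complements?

Mine Mesa's profit: π = y_{Mesa}(356.4 − (y_{Mesa} + y_{Pike})) − 106y_{Mesa} − 0.5y_{Mesa}².
∂π/∂y_{Mesa} = 250.4 − 3y_{Mesa} − y_{Pike} = 0, so y_{Mesa} = 1252/15 − (1/3)y_{Pike}.
The best-response slope dy_{Mesa}/dy_{Pike} = −1/3 < 0: the reaction function is downward-sloping, so the choices are strategic substitutes.

strategic substitutes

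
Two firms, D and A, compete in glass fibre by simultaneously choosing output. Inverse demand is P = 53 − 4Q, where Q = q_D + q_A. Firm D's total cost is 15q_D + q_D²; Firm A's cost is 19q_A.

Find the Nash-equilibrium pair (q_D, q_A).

2.625, 2.9375

Firm D's profit: π = q_D(53 − 4(q_D + q_A)) − 15q_D − q_D².
∂π/∂q_D = 38 − 10q_D − 4q_A = 0, so q_D = 3.8 − 0.4q_A.
For A: ∂π/∂q_A = 34 − 8q_A − 4q_D = 0 ⇒ q_A = 4.25 − 0.5q_D.
Solving the two reaction functions simultaneously: (1 − (−0.4)(−0.5))q_D = 3.8 − 0.4·4.25, so 0.8q_D = 2.1 and q_D = 2.625.
Then q_A = 4.25 − 0.5·2.625 = 2.9375.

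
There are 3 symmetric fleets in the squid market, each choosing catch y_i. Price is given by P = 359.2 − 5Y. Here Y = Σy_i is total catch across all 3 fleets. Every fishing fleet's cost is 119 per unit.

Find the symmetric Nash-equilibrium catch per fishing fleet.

12.01

A representative fishing fleet's profit is π_i = y_i(359.2 − 5Y) − 119y_i, with Y = y_i + Σ_{j≠i} y_j.
First-order condition: 240.2 − 10y_i − 5Σ_{j≠i} y_j = 0.
Imposing symmetry (y_j = y for all j) turns Σ_{j≠i} y_j into 2y, so 240.2 = 20y and y = 12.01.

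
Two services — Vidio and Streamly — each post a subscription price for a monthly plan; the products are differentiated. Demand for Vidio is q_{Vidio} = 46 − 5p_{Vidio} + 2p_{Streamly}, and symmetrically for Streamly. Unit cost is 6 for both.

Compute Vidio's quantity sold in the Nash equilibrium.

Vidio's profit: π = (p_{Vidio} − 6)(46 − 5p_{Vidio} + 2p_{Streamly}).
∂π/∂p_{Vidio} = 76 − 10p_{Vidio} + 2p_{Streamly} = 0 ⇒ p_{Vidio} = 7.6 + 0.2p_{Streamly}.
Setting p_{Vidio} = p_{Streamly} in the reaction function: p_{Vidio} = 7.6 + 0.2p_{Vidio}, so p_{Vidio} = 7.6 / 0.8 = 9.5.
q_{Vidio} = 46 − 5·9.5 + 2·9.5 = 17.5.

17.5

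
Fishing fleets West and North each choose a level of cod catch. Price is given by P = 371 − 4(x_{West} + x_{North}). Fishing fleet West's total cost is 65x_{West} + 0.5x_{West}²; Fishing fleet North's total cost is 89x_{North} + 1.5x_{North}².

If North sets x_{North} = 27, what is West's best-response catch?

Fishing fleet West's profit: π = x_{West}(371 − 4(x_{West} + x_{North})) − 65x_{West} − 0.5x_{West}².
∂π/∂x_{West} = 306 − 9x_{West} − 4x_{North} = 0, so x_{West} = 34 − (4/9)x_{North}.
At x_{North} = 27: x_{West} = 34 − (4/9)·27 = 22.

22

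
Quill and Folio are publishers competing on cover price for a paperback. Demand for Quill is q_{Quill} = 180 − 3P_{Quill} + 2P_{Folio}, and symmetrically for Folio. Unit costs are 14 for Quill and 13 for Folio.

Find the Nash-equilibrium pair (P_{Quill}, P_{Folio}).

Quill's profit: π = (P_{Quill} − 14)(180 − 3P_{Quill} + 2P_{Folio}).
∂π/∂P_{Quill} = 222 − 6P_{Quill} + 2P_{Folio} = 0 ⇒ P_{Quill} = 37 + (1/3)P_{Folio}.
Similarly P_{Folio} = 36.5 + (1/3)P_{Quill}.
Solving the two reaction functions simultaneously: (1 − (1/3)(1/3))P_{Quill} = 37 + (1/3)·36.5, so (8/9)P_{Quill} = 295/6 and P_{Quill} = 55.3125.
Then P_{Folio} = 36.5 + (1/3)·55.3125 = 54.9375.

55.3125, 54.9375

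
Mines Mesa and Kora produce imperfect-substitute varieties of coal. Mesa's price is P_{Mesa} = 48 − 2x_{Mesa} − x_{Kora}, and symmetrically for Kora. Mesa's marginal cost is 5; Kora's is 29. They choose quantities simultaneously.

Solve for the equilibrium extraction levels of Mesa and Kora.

Mine Mesa's profit: π = x_{Mesa}(48 − 2x_{Mesa} − x_{Kora}) − 5x_{Mesa}.
∂π/∂x_{Mesa} = 43 − 4x_{Mesa} − x_{Kora} = 0 ⇒ x_{Mesa} = 10.75 − 0.25x_{Kora}.
Similarly x_{Kora} = 4.75 − 0.25x_{Mesa}.
Plugging x_{Kora} into Mesa's best response: x_{Mesa} = 10.75 − 0.25(4.75 − 0.25x_{Mesa}) ⇒ 0.9375x_{Mesa} = 9.5625, so x_{Mesa} = 10.2.
Then x_{Kora} = 4.75 − 0.25·10.2 = 2.2.

10.2, 2.2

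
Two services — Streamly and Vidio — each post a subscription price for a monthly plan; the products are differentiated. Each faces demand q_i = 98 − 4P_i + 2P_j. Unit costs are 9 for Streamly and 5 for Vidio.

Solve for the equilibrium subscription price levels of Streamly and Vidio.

Streamly's profit: π = (P_{Streamly} − 9)(98 − 4P_{Streamly} + 2P_{Vidio}).
∂π/∂P_{Streamly} = 134 − 8P_{Streamly} + 2P_{Vidio} = 0 ⇒ P_{Streamly} = 16.75 + 0.25P_{Vidio}.
Similarly P_{Vidio} = 14.75 + 0.25P_{Streamly}.
Solving the two reaction functions simultaneously: (1 − (0.25)(0.25))P_{Streamly} = 16.75 + 0.25·14.75, so 0.9375P_{Streamly} = 20.4375 and P_{Streamly} = 21.8.
Then P_{Vidio} = 14.75 + 0.25·21.8 = 20.2.

21.8, 20.2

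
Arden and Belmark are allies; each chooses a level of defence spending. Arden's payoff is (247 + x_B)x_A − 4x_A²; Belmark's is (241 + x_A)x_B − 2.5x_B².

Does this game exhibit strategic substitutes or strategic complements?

strategic complements

Expanding Arden's payoff: 247x_A + x_Bx_A − 4x_A².
∂π/∂x_A = 247 + x_B − 8x_A = 0, so x_A = 30.875 + 0.125x_B.
The best-response slope dx_A/dx_B = 0.125 > 0: the reaction function is upward-sloping, so the choices are strategic complements.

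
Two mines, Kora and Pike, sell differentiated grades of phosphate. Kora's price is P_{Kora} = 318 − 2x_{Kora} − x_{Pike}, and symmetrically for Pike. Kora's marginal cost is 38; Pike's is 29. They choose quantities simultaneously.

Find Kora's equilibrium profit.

6138.32

Mine Kora's profit: π = x_{Kora}(318 − 2x_{Kora} − x_{Pike}) − 38x_{Kora}.
∂π/∂x_{Kora} = 280 − 4x_{Kora} − x_{Pike} = 0 ⇒ x_{Kora} = 70 − 0.25x_{Pike}.
Similarly x_{Pike} = 72.25 − 0.25x_{Kora}.
Substituting the second reaction function into the first: x_{Kora} = 70 − 0.25(72.25 − 0.25x_{Kora}), which gives 0.9375x_{Kora} = 51.9375 ⇒ x_{Kora} = 55.4.
Then x_{Pike} = 72.25 − 0.25·55.4 = 58.4.
P_{Kora} = 318 − 2·55.4 − 58.4 = 148.8.
Profit = (148.8 − 38)·55.4 = 6138.32.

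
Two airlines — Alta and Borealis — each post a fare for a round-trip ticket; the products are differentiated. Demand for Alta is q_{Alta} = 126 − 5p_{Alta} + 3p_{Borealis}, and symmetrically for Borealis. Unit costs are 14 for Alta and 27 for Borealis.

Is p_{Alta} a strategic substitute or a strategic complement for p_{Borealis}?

strategic complements

Alta's profit: π = (p_{Alta} − 14)(126 − 5p_{Alta} + 3p_{Borealis}).
∂π/∂p_{Alta} = 196 − 10p_{Alta} + 3p_{Borealis} = 0 ⇒ p_{Alta} = 19.6 + 0.3p_{Borealis}.
The best-response slope dp_{Alta}/dp_{Borealis} = 0.3 > 0: the reaction function is upward-sloping, so the choices are strategic complements.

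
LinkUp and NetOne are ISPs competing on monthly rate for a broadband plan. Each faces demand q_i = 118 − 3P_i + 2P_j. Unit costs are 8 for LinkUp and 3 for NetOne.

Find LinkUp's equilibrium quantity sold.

79.6875

LinkUp's profit: π = (P_{LinkUp} − 8)(118 − 3P_{LinkUp} + 2P_{NetOne}).
∂π/∂P_{LinkUp} = 142 − 6P_{LinkUp} + 2P_{NetOne} = 0 ⇒ P_{LinkUp} = 71/3 + (1/3)P_{NetOne}.
Similarly P_{NetOne} = 127/6 + (1/3)P_{LinkUp}.
Plugging P_{NetOne} into LinkUp's best response: P_{LinkUp} = 71/3 + (1/3)(127/6 + (1/3)P_{LinkUp}) ⇒ (8/9)P_{LinkUp} = 553/18, so P_{LinkUp} = 34.5625.
Then P_{NetOne} = 127/6 + (1/3)·34.5625 = 32.6875.
q_{LinkUp} = 118 − 3·34.5625 + 2·32.6875 = 79.6875.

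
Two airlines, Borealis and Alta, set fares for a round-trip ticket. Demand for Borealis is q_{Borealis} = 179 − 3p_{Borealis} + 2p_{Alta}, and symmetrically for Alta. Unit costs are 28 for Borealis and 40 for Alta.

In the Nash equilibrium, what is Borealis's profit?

4800

Borealis's profit: π = (p_{Borealis} − 28)(179 − 3p_{Borealis} + 2p_{Alta}).
∂π/∂p_{Borealis} = 263 − 6p_{Borealis} + 2p_{Alta} = 0 ⇒ p_{Borealis} = 263/6 + (1/3)p_{Alta}.
Similarly p_{Alta} = 299/6 + (1/3)p_{Borealis}.
Plugging p_{Alta} into Borealis's best response: p_{Borealis} = 263/6 + (1/3)(299/6 + (1/3)p_{Borealis}) ⇒ (8/9)p_{Borealis} = 544/9, so p_{Borealis} = 68.
Then p_{Alta} = 299/6 + (1/3)·68 = 72.5.
q_{Borealis} = 179 − 3·68 + 2·72.5 = 120.
Profit = (68 − 28)·120 = 4800.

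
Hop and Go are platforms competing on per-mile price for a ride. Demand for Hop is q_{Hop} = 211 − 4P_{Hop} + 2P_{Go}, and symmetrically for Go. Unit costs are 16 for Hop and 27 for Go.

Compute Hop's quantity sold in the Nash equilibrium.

125.2

Hop's profit: π = (P_{Hop} − 16)(211 − 4P_{Hop} + 2P_{Go}).
∂π/∂P_{Hop} = 275 − 8P_{Hop} + 2P_{Go} = 0 ⇒ P_{Hop} = 34.375 + 0.25P_{Go}.
Similarly P_{Go} = 39.875 + 0.25P_{Hop}.
Solving the two reaction functions simultaneously: (1 − (0.25)(0.25))P_{Hop} = 34.375 + 0.25·39.875, so 0.9375P_{Hop} = 1419/32 and P_{Hop} = 47.3.
Then P_{Go} = 39.875 + 0.25·47.3 = 51.7.
q_{Hop} = 211 − 4·47.3 + 2·51.7 = 125.2.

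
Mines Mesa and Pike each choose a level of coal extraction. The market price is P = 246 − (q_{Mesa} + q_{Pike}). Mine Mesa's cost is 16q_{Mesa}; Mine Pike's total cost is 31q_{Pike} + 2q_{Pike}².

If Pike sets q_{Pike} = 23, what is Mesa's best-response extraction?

Mine Mesa's profit: π = q_{Mesa}(246 − (q_{Mesa} + q_{Pike})) − 16q_{Mesa}.
∂π/∂q_{Mesa} = 230 − 2q_{Mesa} − q_{Pike} = 0, so q_{Mesa} = 115 − 0.5q_{Pike}.
At q_{Pike} = 23: q_{Mesa} = 115 − 0.5·23 = 103.5.

103.5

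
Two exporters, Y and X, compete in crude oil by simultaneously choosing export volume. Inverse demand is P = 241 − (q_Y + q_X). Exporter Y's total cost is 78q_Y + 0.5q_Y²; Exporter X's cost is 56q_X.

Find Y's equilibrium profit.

1192.86

Exporter Y's profit: π = q_Y(241 − (q_Y + q_X)) − 78q_Y − 0.5q_Y².
∂π/∂q_Y = 163 − 3q_Y − q_X = 0, so q_Y = 163/3 − (1/3)q_X.
For X: ∂π/∂q_X = 185 − 2q_X − q_Y = 0 ⇒ q_X = 92.5 − 0.5q_Y.
Plugging q_X into Y's best response: q_Y = 163/3 − (1/3)(92.5 − 0.5q_Y) ⇒ (5/6)q_Y = 23.5, so q_Y = 28.2.
Then q_X = 92.5 − 0.5·28.2 = 78.4.
Price P = 241 − 106.6 = 134.4.
Y's profit: (134.4 − 78)·28.2 − 0.5(28.2)² = 1192.86.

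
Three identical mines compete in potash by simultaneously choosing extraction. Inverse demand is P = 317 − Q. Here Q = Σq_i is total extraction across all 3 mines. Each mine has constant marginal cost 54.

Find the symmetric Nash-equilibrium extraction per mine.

65.75

A representative mine's profit is π_i = q_i(317 − Q) − 54q_i, with Q = q_i + Σ_{j≠i} q_j.
First-order condition: 263 − 2q_i − Σ_{j≠i} q_j = 0.
In a symmetric equilibrium every mine chooses the same q, so Σ_{j≠i} q_j = 2q. The condition becomes 263 − 4q = 0, giving q = 263/4 = 65.75.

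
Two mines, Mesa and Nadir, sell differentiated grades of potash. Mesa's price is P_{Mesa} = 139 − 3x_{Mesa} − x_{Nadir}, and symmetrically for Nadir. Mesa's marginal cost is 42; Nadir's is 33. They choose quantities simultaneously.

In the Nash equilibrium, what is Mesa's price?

Mine Mesa's profit: π = x_{Mesa}(139 − 3x_{Mesa} − x_{Nadir}) − 42x_{Mesa}.
∂π/∂x_{Mesa} = 97 − 6x_{Mesa} − x_{Nadir} = 0 ⇒ x_{Mesa} = 97/6 − (1/6)x_{Nadir}.
Similarly x_{Nadir} = 53/3 − (1/6)x_{Mesa}.
Plugging x_{Nadir} into Mesa's best response: x_{Mesa} = 97/6 − (1/6)(53/3 − (1/6)x_{Mesa}) ⇒ (35/36)x_{Mesa} = 119/9, so x_{Mesa} = 13.6.
Then x_{Nadir} = 53/3 − (1/6)·13.6 = 15.4.
P_{Mesa} = 139 − 3·13.6 − 15.4 = 82.8.

82.8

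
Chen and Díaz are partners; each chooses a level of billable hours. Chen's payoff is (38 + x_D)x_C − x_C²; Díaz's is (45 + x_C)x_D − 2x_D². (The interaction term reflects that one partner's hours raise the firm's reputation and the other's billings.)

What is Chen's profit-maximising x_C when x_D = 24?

31

Expanding Chen's payoff: 38x_C + x_Dx_C − x_C².
∂π/∂x_C = 38 + x_D − 2x_C = 0, so x_C = 19 + 0.5x_D.
At x_D = 24: x_C = 19 + 0.5·24 = 31.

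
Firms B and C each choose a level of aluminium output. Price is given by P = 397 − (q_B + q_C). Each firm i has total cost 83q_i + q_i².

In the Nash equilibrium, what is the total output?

Firm B's profit: π = q_B(397 − (q_B + q_C)) − 83q_B − q_B².
∂π/∂q_B = 314 − 4q_B − q_C = 0, so q_B = 78.5 − 0.25q_C.
The game is symmetric, so in equilibrium q_C = q_B: the reaction function gives 1.25q_B = 78.5, hence q_B = 62.8.
Total output: 62.8 + 62.8 = 125.6.

125.6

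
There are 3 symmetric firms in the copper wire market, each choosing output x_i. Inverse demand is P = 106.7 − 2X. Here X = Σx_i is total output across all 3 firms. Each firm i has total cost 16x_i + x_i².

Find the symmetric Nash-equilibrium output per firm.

A representative firm's profit is π_i = x_i(106.7 − 2X) − 16x_i − x_i², with X = x_i + Σ_{j≠i} x_j.
First-order condition: 90.7 − 6x_i − 2Σ_{j≠i} x_j = 0.
Imposing symmetry (x_j = x for all j) turns Σ_{j≠i} x_j into 2x, so 90.7 = 10x and x = 9.07.

9.07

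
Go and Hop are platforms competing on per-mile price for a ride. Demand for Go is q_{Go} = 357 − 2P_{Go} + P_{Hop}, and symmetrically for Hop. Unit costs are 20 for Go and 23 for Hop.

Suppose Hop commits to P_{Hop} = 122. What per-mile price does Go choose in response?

129.75

Go's profit: π = (P_{Go} − 20)(357 − 2P_{Go} + P_{Hop}).
∂π/∂P_{Go} = 397 − 4P_{Go} + P_{Hop} = 0 ⇒ P_{Go} = 99.25 + 0.25P_{Hop}.
At P_{Hop} = 122: P_{Go} = 99.25 + 0.25·122 = 129.75.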